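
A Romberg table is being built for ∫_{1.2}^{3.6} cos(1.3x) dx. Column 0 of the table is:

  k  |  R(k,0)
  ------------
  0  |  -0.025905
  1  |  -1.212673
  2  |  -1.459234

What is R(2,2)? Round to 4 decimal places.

-1.5370

R(1,1) = (4·(-1.212673) − (-0.025905)) / 3 = -1.608262
R(2,1) = (4·(-1.459234) − (-1.212673)) / 3 = -1.541421
R(2,2) = (16·(-1.541421) − (-1.608262)) / 15 = -1.536965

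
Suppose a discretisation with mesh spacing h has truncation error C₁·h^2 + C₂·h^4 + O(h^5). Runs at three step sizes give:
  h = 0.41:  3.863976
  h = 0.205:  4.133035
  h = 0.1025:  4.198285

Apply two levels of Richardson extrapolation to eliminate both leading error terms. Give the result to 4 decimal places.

4.2199

First eliminate the h^2 term (factor 2^2 = 4):
  B₁ = (4·4.133035 − 3.863976)/3 = 4.222721
  B₂ = (4·4.198285 − 4.133035)/3 = 4.220035
Then eliminate the h^4 term (factor 2^4 = 16):
  (16·4.220035 − 4.222721)/15 = 4.219856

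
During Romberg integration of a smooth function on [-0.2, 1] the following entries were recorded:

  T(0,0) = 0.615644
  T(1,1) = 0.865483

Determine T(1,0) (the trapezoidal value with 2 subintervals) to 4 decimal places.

From T(1,1) = (4·T(1,0) − T(0,0))/3, solve for T(1,0):
4·T(1,0) = 3·0.865483 + 0.615644 = 3.212093
T(1,0) = 0.803023

0.8030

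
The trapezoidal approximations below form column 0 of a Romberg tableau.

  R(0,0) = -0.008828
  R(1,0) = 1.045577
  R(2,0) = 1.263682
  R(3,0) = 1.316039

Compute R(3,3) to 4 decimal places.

1.3333

Richardson extrapolation on the trapezoidal column (denominator 4−1=3):
R(1,1) = 1.045577 + (1.045577 − (-0.008828))/3 = 1.397045
R(2,1) = 1.263682 + (1.263682 − 1.045577)/3 = 1.336384
R(3,1) = (4·1.316039 − 1.263682) / 3 = 1.333491
R(2,2) = 1.336384 + (1.336384 − 1.397045)/15 = 1.332340
R(3,2) = 1.333491 + (1.333491 − 1.336384)/15 = 1.333298
R(3,3) = 1.333298 + (1.333298 − 1.332340)/63 = 1.333313
(Column j=1 coincides with Simpson's rule on the same nodes.)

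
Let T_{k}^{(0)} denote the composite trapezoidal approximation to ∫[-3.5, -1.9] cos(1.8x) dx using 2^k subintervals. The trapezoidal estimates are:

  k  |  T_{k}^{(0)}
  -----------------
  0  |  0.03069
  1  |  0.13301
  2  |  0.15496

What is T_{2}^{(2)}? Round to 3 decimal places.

Richardson extrapolation on the trapezoidal column (denominator 4−1=3):
T_{1}^{(1)} = 0.13301 + (0.13301 − 0.03069)/3 = 0.16712
T_{2}^{(1)} = (4·0.15496 − 0.13301) / 3 = 0.16228
T_{2}^{(2)} = (16·0.16228 − 0.16712) / 15 = 0.16196

0.162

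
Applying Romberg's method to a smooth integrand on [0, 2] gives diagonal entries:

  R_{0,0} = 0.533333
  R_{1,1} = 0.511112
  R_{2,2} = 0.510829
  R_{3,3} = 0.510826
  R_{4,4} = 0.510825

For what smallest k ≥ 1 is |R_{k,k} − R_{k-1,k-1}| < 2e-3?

|R_{1,1} − R_{0,0}| = 0.022221 ≥ 2e-3
|R_{2,2} − R_{1,1}| = 0.000283 < 2e-3

k = 2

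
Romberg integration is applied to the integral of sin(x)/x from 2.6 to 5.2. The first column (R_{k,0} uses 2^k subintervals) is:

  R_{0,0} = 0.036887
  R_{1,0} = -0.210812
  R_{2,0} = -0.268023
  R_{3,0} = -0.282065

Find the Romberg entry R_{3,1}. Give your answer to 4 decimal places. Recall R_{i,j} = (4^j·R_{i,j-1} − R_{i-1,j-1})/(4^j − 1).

-0.2867

R_{3,1} = (4·(-0.282065) − (-0.268023)) / 3 = -0.286746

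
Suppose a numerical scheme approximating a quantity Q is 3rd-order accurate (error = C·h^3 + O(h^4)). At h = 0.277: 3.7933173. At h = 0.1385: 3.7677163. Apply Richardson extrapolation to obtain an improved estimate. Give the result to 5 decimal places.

3.76406

Extrapolated value = (8·A(h/2) − A(h)) / (8 − 1)
= (8·3.7677163 − 3.7933173) / 7
= 26.3484131 / 7 = 3.7640590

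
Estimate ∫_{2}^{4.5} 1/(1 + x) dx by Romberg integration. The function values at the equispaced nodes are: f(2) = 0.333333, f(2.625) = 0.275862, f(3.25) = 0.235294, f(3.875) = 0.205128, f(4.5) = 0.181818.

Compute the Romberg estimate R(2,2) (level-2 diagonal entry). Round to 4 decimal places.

0.6061

R(0,0) (trapezoid, 1 panel, h=2.5000): 0.643939
R(1,0) (trapezoid, 2 panels, h=1.2500): 0.616087
R(2,0) (trapezoid, 4 panels, h=0.6250): 0.608662
R(1,1) = 0.616087 + (0.616087 − 0.643939)/3 = 0.606803
R(2,1) = 0.608662 + (0.608662 − 0.616087)/3 = 0.606187
R(2,2) = 0.606187 + (0.606187 − 0.606803)/15 = 0.606146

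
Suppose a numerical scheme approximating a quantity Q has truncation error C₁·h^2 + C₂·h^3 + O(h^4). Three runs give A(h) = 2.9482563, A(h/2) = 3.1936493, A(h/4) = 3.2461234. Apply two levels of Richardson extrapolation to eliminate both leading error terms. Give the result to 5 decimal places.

First eliminate the h^2 term (factor 2^2 = 4):
  B₁ = (4·3.1936493 − 2.9482563)/3 = 3.2754470
  B₂ = (4·3.2461234 − 3.1936493)/3 = 3.2636148
Then eliminate the h^3 term (factor 2^3 = 8):
  (8·3.2636148 − 3.2754470)/7 = 3.2619245

3.26192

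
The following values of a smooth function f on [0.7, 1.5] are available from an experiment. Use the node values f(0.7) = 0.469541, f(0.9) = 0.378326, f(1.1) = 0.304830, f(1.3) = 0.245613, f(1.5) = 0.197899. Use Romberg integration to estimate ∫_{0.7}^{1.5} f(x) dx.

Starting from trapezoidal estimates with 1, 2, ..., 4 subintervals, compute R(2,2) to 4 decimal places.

R(0,0) (trapezoid, 1 panel, h=0.8000): 0.266976
R(1,0) (trapezoid, 2 panels, h=0.4000): 0.255420
R(2,0) (trapezoid, 4 panels, h=0.2000): 0.252498
R(1,1) = 0.255420 + (0.255420 − 0.266976)/3 = 0.251568
R(2,1) = 0.252498 + (0.252498 − 0.255420)/3 = 0.251524
R(2,2) = 0.251524 + (0.251524 − 0.251568)/15 = 0.251521

0.2515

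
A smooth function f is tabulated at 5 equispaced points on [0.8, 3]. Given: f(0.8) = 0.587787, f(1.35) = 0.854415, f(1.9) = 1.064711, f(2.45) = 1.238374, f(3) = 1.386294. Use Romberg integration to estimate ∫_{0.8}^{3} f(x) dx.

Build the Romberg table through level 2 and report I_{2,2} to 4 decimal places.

2.2871

I_{0,0} (trapezoid, 1 panel, h=2.2000): 2.171489
I_{1,0} (trapezoid, 2 panels, h=1.1000): 2.256927
I_{2,0} (trapezoid, 4 panels, h=0.5500): 2.279497
I_{1,1} = 2.256927 + (2.256927 − 2.171489)/3 = 2.285406
I_{2,1} = 2.279497 + (2.279497 − 2.256927)/3 = 2.287020
I_{2,2} = 2.287020 + (2.287020 − 2.285406)/15 = 2.287128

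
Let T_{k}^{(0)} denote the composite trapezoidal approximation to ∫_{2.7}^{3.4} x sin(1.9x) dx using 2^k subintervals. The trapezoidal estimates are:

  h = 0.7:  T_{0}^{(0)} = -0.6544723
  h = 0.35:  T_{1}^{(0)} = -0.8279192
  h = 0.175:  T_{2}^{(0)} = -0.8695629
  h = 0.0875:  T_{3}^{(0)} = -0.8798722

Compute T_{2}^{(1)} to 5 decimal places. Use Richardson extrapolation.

-0.88344

T_{2}^{(1)} = -0.8695629 + (-0.8695629 − (-0.8279192))/3 = -0.8834441
(Column j=1 coincides with Simpson's rule on the same nodes.)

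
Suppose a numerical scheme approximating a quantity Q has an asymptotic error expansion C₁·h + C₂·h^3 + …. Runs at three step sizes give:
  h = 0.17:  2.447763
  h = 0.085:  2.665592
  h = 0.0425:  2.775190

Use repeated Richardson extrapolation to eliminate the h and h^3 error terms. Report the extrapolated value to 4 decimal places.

2.8850

First eliminate the h term (factor 2^1 = 2):
  B₁ = (2·2.665592 − 2.447763)/1 = 2.883421
  B₂ = (2·2.775190 − 2.665592)/1 = 2.884788
Then eliminate the h^3 term (factor 2^3 = 8):
  (8·2.884788 − 2.883421)/7 = 2.884983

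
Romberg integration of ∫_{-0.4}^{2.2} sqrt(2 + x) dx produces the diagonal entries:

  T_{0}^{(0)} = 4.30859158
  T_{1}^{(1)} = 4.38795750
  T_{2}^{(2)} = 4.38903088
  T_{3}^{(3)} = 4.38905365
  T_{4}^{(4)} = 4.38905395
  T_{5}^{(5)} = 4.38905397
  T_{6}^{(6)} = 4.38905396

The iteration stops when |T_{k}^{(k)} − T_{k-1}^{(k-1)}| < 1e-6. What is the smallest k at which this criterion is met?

|T_{1}^{(1)} − T_{0}^{(0)}| = 0.07936592 ≥ 1e-6
|T_{2}^{(2)} − T_{1}^{(1)}| = 0.00107338 ≥ 1e-6
|T_{3}^{(3)} − T_{2}^{(2)}| = 0.00002277 ≥ 1e-6
|T_{4}^{(4)} − T_{3}^{(3)}| = 0.00000030 < 1e-6

k = 4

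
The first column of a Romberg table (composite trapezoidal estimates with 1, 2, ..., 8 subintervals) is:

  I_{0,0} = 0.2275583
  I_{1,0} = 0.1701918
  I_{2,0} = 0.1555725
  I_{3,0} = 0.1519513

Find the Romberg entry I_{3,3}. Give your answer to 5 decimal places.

0.15075

Richardson extrapolation on the trapezoidal column (denominator 4−1=3):
I_{1,1} = 0.1701918 + (0.1701918 − 0.2275583)/3 = 0.1510696
I_{2,1} = 0.1555725 + (0.1555725 − 0.1701918)/3 = 0.1506994
I_{3,1} = (4·0.1519513 − 0.1555725) / 3 = 0.1507442
I_{2,2} = (16·0.1506994 − 0.1510696) / 15 = 0.1506747
I_{3,2} = (16·0.1507442 − 0.1506994) / 15 = 0.1507472
I_{3,3} = (64·0.1507472 − 0.1506747) / 63 = 0.1507484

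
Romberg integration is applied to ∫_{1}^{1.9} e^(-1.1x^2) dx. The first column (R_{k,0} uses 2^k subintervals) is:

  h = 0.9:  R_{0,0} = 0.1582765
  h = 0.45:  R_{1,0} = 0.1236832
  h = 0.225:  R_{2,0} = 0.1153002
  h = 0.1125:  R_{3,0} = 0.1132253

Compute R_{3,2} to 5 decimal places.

R_{2,1} = 0.1153002 + (0.1153002 − 0.1236832)/3 = 0.1125059
R_{3,1} = 0.1132253 + (0.1132253 − 0.1153002)/3 = 0.1125337
R_{3,2} = (16·0.1125337 − 0.1125059) / 15 = 0.1125356
(Column j=1 coincides with Simpson's rule on the same nodes.)

0.11254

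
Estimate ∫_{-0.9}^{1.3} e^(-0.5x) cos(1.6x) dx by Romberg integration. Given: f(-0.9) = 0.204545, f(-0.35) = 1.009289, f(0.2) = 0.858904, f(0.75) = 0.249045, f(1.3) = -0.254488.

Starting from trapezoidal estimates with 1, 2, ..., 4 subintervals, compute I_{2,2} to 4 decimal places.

I_{0,0} (trapezoid, 1 panel, h=2.2000): -0.054937
I_{1,0} (trapezoid, 2 panels, h=1.1000): 0.917326
I_{2,0} (trapezoid, 4 panels, h=0.5500): 1.150747
I_{1,1} = 0.917326 + (0.917326 − (-0.054937))/3 = 1.241414
I_{2,1} = 1.150747 + (1.150747 − 0.917326)/3 = 1.228554
I_{2,2} = 1.228554 + (1.228554 − 1.241414)/15 = 1.227697

1.2277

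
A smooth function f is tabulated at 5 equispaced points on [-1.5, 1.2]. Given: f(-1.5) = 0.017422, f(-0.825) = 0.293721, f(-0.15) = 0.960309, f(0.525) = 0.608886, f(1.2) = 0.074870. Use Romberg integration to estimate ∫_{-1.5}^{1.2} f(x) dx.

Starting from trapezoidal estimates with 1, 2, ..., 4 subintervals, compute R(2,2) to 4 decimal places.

R(0,0) (trapezoid, 1 panel, h=2.7000): 0.124594
R(1,0) (trapezoid, 2 panels, h=1.3500): 1.358714
R(2,0) (trapezoid, 4 panels, h=0.6750): 1.288617
R(1,1) = 1.358714 + (1.358714 − 0.124594)/3 = 1.770087
R(2,1) = 1.288617 + (1.288617 − 1.358714)/3 = 1.265251
R(2,2) = 1.265251 + (1.265251 − 1.770087)/15 = 1.231595

1.2316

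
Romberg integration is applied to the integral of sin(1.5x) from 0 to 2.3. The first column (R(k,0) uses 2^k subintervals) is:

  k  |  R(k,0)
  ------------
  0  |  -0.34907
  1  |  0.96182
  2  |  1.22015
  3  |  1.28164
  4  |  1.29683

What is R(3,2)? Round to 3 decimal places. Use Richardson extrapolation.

1.302

Richardson extrapolation on the trapezoidal column (denominator 4−1=3):
R(2,1) = 1.22015 + (1.22015 − 0.96182)/3 = 1.30626
R(3,1) = 1.28164 + (1.28164 − 1.22015)/3 = 1.30214
R(3,2) = (16·1.30214 − 1.30626) / 15 = 1.30187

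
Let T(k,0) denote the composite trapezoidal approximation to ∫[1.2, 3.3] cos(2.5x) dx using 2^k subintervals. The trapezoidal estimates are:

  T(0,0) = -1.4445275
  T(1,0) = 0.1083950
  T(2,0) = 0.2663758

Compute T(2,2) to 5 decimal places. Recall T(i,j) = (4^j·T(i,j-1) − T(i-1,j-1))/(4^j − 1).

T(1,1) = 0.1083950 + (0.1083950 − (-1.4445275))/3 = 0.6260358
T(2,1) = (4·0.2663758 − 0.1083950) / 3 = 0.3190361
T(2,2) = 0.3190361 + (0.3190361 − 0.6260358)/15 = 0.2985695

0.29857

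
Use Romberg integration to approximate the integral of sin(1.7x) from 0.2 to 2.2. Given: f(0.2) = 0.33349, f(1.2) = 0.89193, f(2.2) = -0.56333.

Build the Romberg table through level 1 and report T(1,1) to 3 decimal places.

T(0,0) (trapezoid, 1 panel, h=2.0000): -0.22984
T(1,0) (trapezoid, 2 panels, h=1.0000): 0.77701
T(1,1) = 0.77701 + (0.77701 − (-0.22984))/3 = 1.11263

1.113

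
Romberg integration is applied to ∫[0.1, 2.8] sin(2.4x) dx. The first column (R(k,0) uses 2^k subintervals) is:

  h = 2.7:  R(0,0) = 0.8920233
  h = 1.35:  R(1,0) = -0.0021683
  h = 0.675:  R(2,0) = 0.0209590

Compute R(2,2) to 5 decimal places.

0.05059

R(1,1) = -0.0021683 + (-0.0021683 − 0.8920233)/3 = -0.3002322
R(2,1) = (4·0.0209590 − (-0.0021683)) / 3 = 0.0286681
R(2,2) = (16·0.0286681 − (-0.3002322)) / 15 = 0.0505948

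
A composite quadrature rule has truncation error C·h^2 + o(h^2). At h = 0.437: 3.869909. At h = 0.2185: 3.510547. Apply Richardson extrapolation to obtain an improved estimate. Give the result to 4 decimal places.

The leading error scales as h^2; refining by a factor of 2 reduces it by 2^2 = 4.
Extrapolated value = (4·A(h/2) − A(h)) / (4 − 1)
= (4·3.510547 − 3.869909) / 3
= 10.172279 / 3 = 3.390760

3.3908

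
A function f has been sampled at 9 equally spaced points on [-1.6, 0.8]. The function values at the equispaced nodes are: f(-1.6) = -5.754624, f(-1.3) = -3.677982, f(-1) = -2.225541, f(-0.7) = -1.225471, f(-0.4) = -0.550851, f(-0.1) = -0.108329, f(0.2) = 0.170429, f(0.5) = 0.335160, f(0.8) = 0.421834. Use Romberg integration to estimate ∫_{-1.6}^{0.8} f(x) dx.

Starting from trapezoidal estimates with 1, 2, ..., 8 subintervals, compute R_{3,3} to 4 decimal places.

R_{0,0} (trapezoid, 1 panel, h=2.4000): -6.399348
R_{1,0} (trapezoid, 2 panels, h=1.2000): -3.860695
R_{2,0} (trapezoid, 4 panels, h=0.6000): -3.163415
R_{3,0} (trapezoid, 8 panels, h=0.3000): -2.984694
R_{1,1} = -3.860695 + (-3.860695 − (-6.399348))/3 = -3.014477
R_{2,1} = -3.163415 + (-3.163415 − (-3.860695))/3 = -2.930988
R_{3,1} = -2.984694 + (-2.984694 − (-3.163415))/3 = -2.925120
R_{2,2} = -2.930988 + (-2.930988 − (-3.014477))/15 = -2.925422
R_{3,2} = -2.925120 + (-2.925120 − (-2.930988))/15 = -2.924729
R_{3,3} = -2.924729 + (-2.924729 − (-2.925422))/63 = -2.924718

-2.9247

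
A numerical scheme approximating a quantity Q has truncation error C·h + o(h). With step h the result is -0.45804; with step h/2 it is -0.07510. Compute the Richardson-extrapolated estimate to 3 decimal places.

The leading error scales as h; refining by a factor of 2 reduces it by 2^1 = 2.
Extrapolated value = (2·A(h/2) − A(h)) / (2 − 1)
= (2·(-0.07510) − (-0.45804)) / 1
= 0.30784 / 1 = 0.30784

0.308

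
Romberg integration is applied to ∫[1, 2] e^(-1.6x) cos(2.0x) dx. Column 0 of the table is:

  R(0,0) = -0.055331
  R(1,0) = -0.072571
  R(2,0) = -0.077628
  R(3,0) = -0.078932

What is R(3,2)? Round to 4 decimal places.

Richardson extrapolation on the trapezoidal column (denominator 4−1=3):
R(2,1) = -0.077628 + (-0.077628 − (-0.072571))/3 = -0.079314
R(3,1) = (4·(-0.078932) − (-0.077628)) / 3 = -0.079367
R(3,2) = -0.079367 + (-0.079367 − (-0.079314))/15 = -0.079371

-0.0794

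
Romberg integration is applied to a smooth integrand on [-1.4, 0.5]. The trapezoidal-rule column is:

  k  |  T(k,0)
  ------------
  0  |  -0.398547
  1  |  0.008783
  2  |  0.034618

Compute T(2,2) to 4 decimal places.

0.0365

T(1,1) = 0.008783 + (0.008783 − (-0.398547))/3 = 0.144560
T(2,1) = 0.034618 + (0.034618 − 0.008783)/3 = 0.043230
T(2,2) = (16·0.043230 − 0.144560) / 15 = 0.036475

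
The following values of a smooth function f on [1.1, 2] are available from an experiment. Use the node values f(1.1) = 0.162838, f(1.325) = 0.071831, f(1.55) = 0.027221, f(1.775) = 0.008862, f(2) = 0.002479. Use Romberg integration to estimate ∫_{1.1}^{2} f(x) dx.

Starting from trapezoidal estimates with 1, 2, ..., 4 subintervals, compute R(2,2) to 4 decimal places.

R(0,0) (trapezoid, 1 panel, h=0.9000): 0.074393
R(1,0) (trapezoid, 2 panels, h=0.4500): 0.049446
R(2,0) (trapezoid, 4 panels, h=0.2250): 0.042879
R(1,1) = 0.049446 + (0.049446 − 0.074393)/3 = 0.041130
R(2,1) = 0.042879 + (0.042879 − 0.049446)/3 = 0.040690
R(2,2) = 0.040690 + (0.040690 − 0.041130)/15 = 0.040661

0.0407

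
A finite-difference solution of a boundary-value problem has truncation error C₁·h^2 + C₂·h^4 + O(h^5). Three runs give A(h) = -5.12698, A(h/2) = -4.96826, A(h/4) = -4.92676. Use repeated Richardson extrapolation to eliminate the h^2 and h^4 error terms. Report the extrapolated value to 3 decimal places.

First eliminate the h^2 term (factor 2^2 = 4):
  B₁ = (4·(-4.96826) − (-5.12698))/3 = -4.91535
  B₂ = (4·(-4.92676) − (-4.96826))/3 = -4.91293
Then eliminate the h^4 term (factor 2^4 = 16):
  (16·(-4.91293) − (-4.91535))/15 = -4.91277

-4.913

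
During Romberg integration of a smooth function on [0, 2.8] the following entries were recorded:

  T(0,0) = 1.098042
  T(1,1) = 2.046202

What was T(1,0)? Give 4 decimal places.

From T(1,1) = (4·T(1,0) − T(0,0))/3, solve for T(1,0):
4·T(1,0) = 3·2.046202 + 1.098042 = 7.236648
T(1,0) = 1.809162

1.8092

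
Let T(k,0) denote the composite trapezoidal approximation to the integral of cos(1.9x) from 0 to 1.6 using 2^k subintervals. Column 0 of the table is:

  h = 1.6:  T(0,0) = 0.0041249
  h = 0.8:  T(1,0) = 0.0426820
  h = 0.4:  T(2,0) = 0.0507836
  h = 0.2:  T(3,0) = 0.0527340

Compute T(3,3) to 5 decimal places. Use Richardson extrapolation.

T(1,1) = (4·0.0426820 − 0.0041249) / 3 = 0.0555344
T(2,1) = (4·0.0507836 − 0.0426820) / 3 = 0.0534841
T(3,1) = 0.0527340 + (0.0527340 − 0.0507836)/3 = 0.0533841
T(2,2) = 0.0534841 + (0.0534841 − 0.0555344)/15 = 0.0533474
T(3,2) = (16·0.0533841 − 0.0534841) / 15 = 0.0533774
T(3,3) = (64·0.0533774 − 0.0533474) / 63 = 0.0533779

0.05338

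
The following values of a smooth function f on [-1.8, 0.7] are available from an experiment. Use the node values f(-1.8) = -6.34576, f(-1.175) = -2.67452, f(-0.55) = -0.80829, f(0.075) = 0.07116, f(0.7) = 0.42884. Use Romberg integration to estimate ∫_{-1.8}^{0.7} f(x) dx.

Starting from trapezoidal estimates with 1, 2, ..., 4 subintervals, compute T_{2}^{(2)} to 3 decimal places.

-3.734

T_{0}^{(0)} (trapezoid, 1 panel, h=2.5000): -7.39615
T_{1}^{(0)} (trapezoid, 2 panels, h=1.2500): -4.70844
T_{2}^{(0)} (trapezoid, 4 panels, h=0.6250): -3.98132
T_{1}^{(1)} = -4.70844 + (-4.70844 − (-7.39615))/3 = -3.81254
T_{2}^{(1)} = -3.98132 + (-3.98132 − (-4.70844))/3 = -3.73895
T_{2}^{(2)} = -3.73895 + (-3.73895 − (-3.81254))/15 = -3.73404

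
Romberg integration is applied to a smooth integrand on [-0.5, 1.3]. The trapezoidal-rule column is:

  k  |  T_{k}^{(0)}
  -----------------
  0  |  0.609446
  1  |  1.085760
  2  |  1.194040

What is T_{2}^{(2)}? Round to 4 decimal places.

1.2292

T_{1}^{(1)} = 1.085760 + (1.085760 − 0.609446)/3 = 1.244531
T_{2}^{(1)} = (4·1.194040 − 1.085760) / 3 = 1.230133
T_{2}^{(2)} = (16·1.230133 − 1.244531) / 15 = 1.229173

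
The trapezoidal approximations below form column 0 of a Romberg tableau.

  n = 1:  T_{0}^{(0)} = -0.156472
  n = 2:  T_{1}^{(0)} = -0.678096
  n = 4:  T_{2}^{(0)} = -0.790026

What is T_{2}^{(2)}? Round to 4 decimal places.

-0.8257

T_{1}^{(1)} = -0.678096 + (-0.678096 − (-0.156472))/3 = -0.851971
T_{2}^{(1)} = (4·(-0.790026) − (-0.678096)) / 3 = -0.827336
T_{2}^{(2)} = -0.827336 + (-0.827336 − (-0.851971))/15 = -0.825694
(Column j=1 coincides with Simpson's rule on the same nodes.)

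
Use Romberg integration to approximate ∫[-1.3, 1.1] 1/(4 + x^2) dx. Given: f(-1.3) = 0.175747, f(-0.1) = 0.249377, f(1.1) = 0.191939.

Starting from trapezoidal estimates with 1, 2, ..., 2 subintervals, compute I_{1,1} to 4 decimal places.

I_{0,0} (trapezoid, 1 panel, h=2.4000): 0.441223
I_{1,0} (trapezoid, 2 panels, h=1.2000): 0.519864
I_{1,1} = 0.519864 + (0.519864 − 0.441223)/3 = 0.546078

0.5461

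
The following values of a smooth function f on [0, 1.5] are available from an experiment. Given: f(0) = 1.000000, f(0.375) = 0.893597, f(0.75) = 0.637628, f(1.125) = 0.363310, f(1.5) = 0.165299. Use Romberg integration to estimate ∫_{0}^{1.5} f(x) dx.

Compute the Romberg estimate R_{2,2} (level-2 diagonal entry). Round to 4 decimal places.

0.9338

R_{0,0} (trapezoid, 1 panel, h=1.5000): 0.873974
R_{1,0} (trapezoid, 2 panels, h=0.7500): 0.915208
R_{2,0} (trapezoid, 4 panels, h=0.3750): 0.928944
R_{1,1} = 0.915208 + (0.915208 − 0.873974)/3 = 0.928953
R_{2,1} = 0.928944 + (0.928944 − 0.915208)/3 = 0.933523
R_{2,2} = 0.933523 + (0.933523 − 0.928953)/15 = 0.933828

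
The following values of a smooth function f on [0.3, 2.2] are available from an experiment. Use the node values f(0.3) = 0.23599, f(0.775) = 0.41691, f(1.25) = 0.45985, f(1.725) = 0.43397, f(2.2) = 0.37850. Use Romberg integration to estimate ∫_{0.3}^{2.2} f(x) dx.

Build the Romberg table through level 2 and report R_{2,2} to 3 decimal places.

R_{0,0} (trapezoid, 1 panel, h=1.9000): 0.58377
R_{1,0} (trapezoid, 2 panels, h=0.9500): 0.72874
R_{2,0} (trapezoid, 4 panels, h=0.4750): 0.76854
R_{1,1} = 0.72874 + (0.72874 − 0.58377)/3 = 0.77706
R_{2,1} = 0.76854 + (0.76854 − 0.72874)/3 = 0.78181
R_{2,2} = 0.78181 + (0.78181 − 0.77706)/15 = 0.78213

0.782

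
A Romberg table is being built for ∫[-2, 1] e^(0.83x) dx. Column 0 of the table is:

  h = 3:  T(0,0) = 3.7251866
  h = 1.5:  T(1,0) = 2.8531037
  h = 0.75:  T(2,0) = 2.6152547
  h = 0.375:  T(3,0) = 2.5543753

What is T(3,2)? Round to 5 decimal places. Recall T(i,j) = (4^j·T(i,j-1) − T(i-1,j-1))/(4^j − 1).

2.53396

Richardson extrapolation on the trapezoidal column (denominator 4−1=3):
T(2,1) = 2.6152547 + (2.6152547 − 2.8531037)/3 = 2.5359717
T(3,1) = 2.5543753 + (2.5543753 − 2.6152547)/3 = 2.5340822
T(3,2) = 2.5340822 + (2.5340822 − 2.5359717)/15 = 2.5339562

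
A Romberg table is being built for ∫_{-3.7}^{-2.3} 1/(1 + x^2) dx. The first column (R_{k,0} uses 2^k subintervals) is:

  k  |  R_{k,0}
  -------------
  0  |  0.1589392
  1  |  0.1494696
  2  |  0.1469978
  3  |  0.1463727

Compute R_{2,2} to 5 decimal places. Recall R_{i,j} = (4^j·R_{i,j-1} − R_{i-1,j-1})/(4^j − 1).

Richardson extrapolation on the trapezoidal column (denominator 4−1=3):
R_{1,1} = 0.1494696 + (0.1494696 − 0.1589392)/3 = 0.1463131
R_{2,1} = (4·0.1469978 − 0.1494696) / 3 = 0.1461739
R_{2,2} = 0.1461739 + (0.1461739 − 0.1463131)/15 = 0.1461646

0.14616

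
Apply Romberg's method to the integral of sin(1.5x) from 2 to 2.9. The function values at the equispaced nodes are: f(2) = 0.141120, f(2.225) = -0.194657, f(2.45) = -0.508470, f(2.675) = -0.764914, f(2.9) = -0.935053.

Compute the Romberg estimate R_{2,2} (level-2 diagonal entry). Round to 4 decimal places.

R_{0,0} (trapezoid, 1 panel, h=0.9000): -0.357270
R_{1,0} (trapezoid, 2 panels, h=0.4500): -0.407446
R_{2,0} (trapezoid, 4 panels, h=0.2250): -0.419627
R_{1,1} = -0.407446 + (-0.407446 − (-0.357270))/3 = -0.424171
R_{2,1} = -0.419627 + (-0.419627 − (-0.407446))/3 = -0.423687
R_{2,2} = -0.423687 + (-0.423687 − (-0.424171))/15 = -0.423655

-0.4237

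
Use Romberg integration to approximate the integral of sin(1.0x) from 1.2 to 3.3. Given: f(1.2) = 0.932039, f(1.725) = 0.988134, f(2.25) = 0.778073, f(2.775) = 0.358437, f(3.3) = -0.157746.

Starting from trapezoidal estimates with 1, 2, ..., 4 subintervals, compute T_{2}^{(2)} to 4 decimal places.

T_{0}^{(0)} (trapezoid, 1 panel, h=2.1000): 0.813008
T_{1}^{(0)} (trapezoid, 2 panels, h=1.0500): 1.223480
T_{2}^{(0)} (trapezoid, 4 panels, h=0.5250): 1.318690
T_{1}^{(1)} = 1.223480 + (1.223480 − 0.813008)/3 = 1.360304
T_{2}^{(1)} = 1.318690 + (1.318690 − 1.223480)/3 = 1.350427
T_{2}^{(2)} = 1.350427 + (1.350427 − 1.360304)/15 = 1.349769

1.3498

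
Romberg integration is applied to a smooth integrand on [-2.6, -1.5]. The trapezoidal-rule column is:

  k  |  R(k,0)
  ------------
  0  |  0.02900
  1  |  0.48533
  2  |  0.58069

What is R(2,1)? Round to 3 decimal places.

0.612

Richardson extrapolation on the trapezoidal column (denominator 4−1=3):
R(2,1) = 0.58069 + (0.58069 − 0.48533)/3 = 0.61248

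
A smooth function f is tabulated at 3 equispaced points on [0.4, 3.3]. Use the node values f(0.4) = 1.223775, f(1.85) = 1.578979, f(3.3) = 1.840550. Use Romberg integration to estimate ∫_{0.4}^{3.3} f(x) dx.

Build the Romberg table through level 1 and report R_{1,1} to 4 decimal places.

4.5338

R_{0,0} (trapezoid, 1 panel, h=2.9000): 4.443271
R_{1,0} (trapezoid, 2 panels, h=1.4500): 4.511155
R_{1,1} = 4.511155 + (4.511155 − 4.443271)/3 = 4.533783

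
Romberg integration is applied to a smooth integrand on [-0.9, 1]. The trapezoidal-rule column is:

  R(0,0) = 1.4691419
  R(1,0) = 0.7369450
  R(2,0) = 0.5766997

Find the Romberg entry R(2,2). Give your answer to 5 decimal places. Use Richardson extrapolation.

Richardson extrapolation on the trapezoidal column (denominator 4−1=3):
R(1,1) = (4·0.7369450 − 1.4691419) / 3 = 0.4928794
R(2,1) = (4·0.5766997 − 0.7369450) / 3 = 0.5232846
R(2,2) = 0.5232846 + (0.5232846 − 0.4928794)/15 = 0.5253116

0.52531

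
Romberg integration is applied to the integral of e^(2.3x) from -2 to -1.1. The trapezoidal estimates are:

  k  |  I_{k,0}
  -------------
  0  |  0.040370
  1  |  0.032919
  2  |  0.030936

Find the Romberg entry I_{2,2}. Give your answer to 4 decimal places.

0.0303

Richardson extrapolation on the trapezoidal column (denominator 4−1=3):
I_{1,1} = (4·0.032919 − 0.040370) / 3 = 0.030435
I_{2,1} = (4·0.030936 − 0.032919) / 3 = 0.030275
I_{2,2} = (16·0.030275 − 0.030435) / 15 = 0.030264
(Column j=1 coincides with Simpson's rule on the same nodes.)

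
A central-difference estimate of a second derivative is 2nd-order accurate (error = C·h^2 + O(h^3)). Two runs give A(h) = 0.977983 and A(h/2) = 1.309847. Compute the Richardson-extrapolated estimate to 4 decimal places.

The leading error scales as h^2; refining by a factor of 2 reduces it by 2^2 = 4.
Extrapolated value = (4·A(h/2) − A(h)) / (4 − 1)
= (4·1.309847 − 0.977983) / 3
= 4.261405 / 3 = 1.420468

1.4205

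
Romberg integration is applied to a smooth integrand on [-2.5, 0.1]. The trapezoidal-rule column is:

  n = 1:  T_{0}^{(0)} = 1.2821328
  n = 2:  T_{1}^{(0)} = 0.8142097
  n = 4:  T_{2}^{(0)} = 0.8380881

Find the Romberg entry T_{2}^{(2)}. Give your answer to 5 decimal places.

0.85857

Richardson extrapolation on the trapezoidal column (denominator 4−1=3):
T_{1}^{(1)} = (4·0.8142097 − 1.2821328) / 3 = 0.6582353
T_{2}^{(1)} = (4·0.8380881 − 0.8142097) / 3 = 0.8460476
T_{2}^{(2)} = 0.8460476 + (0.8460476 − 0.6582353)/15 = 0.8585684
(Column j=1 coincides with Simpson's rule on the same nodes.)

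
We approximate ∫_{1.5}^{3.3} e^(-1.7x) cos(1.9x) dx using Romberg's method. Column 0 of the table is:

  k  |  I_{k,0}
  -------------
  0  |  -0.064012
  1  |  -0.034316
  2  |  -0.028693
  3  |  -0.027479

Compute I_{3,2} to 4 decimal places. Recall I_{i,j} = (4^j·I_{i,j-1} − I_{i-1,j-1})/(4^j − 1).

-0.0271

I_{2,1} = -0.028693 + (-0.028693 − (-0.034316))/3 = -0.026819
I_{3,1} = -0.027479 + (-0.027479 − (-0.028693))/3 = -0.027074
I_{3,2} = (16·(-0.027074) − (-0.026819)) / 15 = -0.027091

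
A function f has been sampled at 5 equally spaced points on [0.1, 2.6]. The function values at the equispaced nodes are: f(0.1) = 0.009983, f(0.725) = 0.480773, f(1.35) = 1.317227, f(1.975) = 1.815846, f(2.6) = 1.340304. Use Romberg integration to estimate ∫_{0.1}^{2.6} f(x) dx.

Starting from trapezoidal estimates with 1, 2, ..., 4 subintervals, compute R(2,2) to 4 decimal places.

R(0,0) (trapezoid, 1 panel, h=2.5000): 1.687859
R(1,0) (trapezoid, 2 panels, h=1.2500): 2.490463
R(2,0) (trapezoid, 4 panels, h=0.6250): 2.680618
R(1,1) = 2.490463 + (2.490463 − 1.687859)/3 = 2.757998
R(2,1) = 2.680618 + (2.680618 − 2.490463)/3 = 2.744003
R(2,2) = 2.744003 + (2.744003 − 2.757998)/15 = 2.743070

2.7431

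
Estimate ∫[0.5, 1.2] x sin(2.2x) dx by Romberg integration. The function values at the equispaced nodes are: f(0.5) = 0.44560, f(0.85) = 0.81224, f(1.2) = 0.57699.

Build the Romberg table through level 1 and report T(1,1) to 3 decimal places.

0.498

T(0,0) (trapezoid, 1 panel, h=0.7000): 0.35791
T(1,0) (trapezoid, 2 panels, h=0.3500): 0.46324
T(1,1) = 0.46324 + (0.46324 − 0.35791)/3 = 0.49835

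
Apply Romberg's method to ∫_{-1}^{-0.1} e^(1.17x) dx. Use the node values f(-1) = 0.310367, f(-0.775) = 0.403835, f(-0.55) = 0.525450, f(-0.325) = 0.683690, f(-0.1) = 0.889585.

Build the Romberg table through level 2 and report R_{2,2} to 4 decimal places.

0.4951

R_{0,0} (trapezoid, 1 panel, h=0.9000): 0.539978
R_{1,0} (trapezoid, 2 panels, h=0.4500): 0.506442
R_{2,0} (trapezoid, 4 panels, h=0.2250): 0.497914
R_{1,1} = 0.506442 + (0.506442 − 0.539978)/3 = 0.495263
R_{2,1} = 0.497914 + (0.497914 − 0.506442)/3 = 0.495071
R_{2,2} = 0.495071 + (0.495071 − 0.495263)/15 = 0.495058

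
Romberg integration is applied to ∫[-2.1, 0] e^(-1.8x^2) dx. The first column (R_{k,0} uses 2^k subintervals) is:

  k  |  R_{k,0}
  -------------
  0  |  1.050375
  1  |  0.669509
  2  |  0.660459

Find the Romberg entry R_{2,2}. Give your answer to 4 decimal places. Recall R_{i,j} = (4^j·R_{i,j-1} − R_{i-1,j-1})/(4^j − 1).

0.6651

R_{1,1} = 0.669509 + (0.669509 − 1.050375)/3 = 0.542554
R_{2,1} = (4·0.660459 − 0.669509) / 3 = 0.657442
R_{2,2} = 0.657442 + (0.657442 − 0.542554)/15 = 0.665101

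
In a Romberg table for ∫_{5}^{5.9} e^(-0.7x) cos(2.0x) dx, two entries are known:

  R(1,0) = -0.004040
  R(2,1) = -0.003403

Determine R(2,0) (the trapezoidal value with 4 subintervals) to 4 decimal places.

From R(2,1) = (4·R(2,0) − R(1,0))/3, solve for R(2,0):
4·R(2,0) = 3·(-0.003403) + (-0.004040) = -0.014249
R(2,0) = -0.003562

-0.0036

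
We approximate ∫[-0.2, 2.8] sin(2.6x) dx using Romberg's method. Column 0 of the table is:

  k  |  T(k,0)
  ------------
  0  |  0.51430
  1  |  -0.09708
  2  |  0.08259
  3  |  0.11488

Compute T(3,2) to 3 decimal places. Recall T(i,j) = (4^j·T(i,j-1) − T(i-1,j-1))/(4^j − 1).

0.125

Richardson extrapolation on the trapezoidal column (denominator 4−1=3):
T(2,1) = (4·0.08259 − (-0.09708)) / 3 = 0.14248
T(3,1) = (4·0.11488 − 0.08259) / 3 = 0.12564
T(3,2) = 0.12564 + (0.12564 − 0.14248)/15 = 0.12452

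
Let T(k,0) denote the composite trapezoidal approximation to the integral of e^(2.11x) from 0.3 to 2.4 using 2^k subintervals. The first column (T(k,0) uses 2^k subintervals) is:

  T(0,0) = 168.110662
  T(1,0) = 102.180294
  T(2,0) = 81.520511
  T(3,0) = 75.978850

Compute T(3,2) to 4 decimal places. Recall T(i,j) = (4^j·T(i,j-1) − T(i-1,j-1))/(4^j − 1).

T(2,1) = (4·81.520511 − 102.180294) / 3 = 74.633917
T(3,1) = (4·75.978850 − 81.520511) / 3 = 74.131630
T(3,2) = (16·74.131630 − 74.633917) / 15 = 74.098144

74.0981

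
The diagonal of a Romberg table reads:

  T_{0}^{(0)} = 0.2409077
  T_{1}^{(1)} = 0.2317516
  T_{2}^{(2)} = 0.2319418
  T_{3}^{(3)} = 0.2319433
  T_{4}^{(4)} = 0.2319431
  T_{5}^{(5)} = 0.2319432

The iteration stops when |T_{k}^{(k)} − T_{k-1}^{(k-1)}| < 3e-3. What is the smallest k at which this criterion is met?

|T_{1}^{(1)} − T_{0}^{(0)}| = 0.0091561 ≥ 3e-3
|T_{2}^{(2)} − T_{1}^{(1)}| = 0.0001902 < 3e-3

k = 2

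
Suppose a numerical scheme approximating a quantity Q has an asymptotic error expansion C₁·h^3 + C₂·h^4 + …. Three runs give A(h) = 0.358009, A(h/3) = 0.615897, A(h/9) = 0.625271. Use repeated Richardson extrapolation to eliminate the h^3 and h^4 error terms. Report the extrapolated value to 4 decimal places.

0.6256

First eliminate the h^3 term (factor 3^3 = 27):
  B₁ = (27·0.615897 − 0.358009)/26 = 0.625816
  B₂ = (27·0.625271 − 0.615897)/26 = 0.625632
Then eliminate the h^4 term (factor 3^4 = 81):
  (81·0.625632 − 0.625816)/80 = 0.625630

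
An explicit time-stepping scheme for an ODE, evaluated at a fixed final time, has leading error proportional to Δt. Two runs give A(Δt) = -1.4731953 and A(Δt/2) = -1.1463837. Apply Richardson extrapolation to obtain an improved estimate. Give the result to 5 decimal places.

The leading error scales as Δt; refining by a factor of 2 reduces it by 2^1 = 2.
Extrapolated value = (2·A(Δt/2) − A(Δt)) / (2 − 1)
= (2·(-1.1463837) − (-1.4731953)) / 1
= -0.8195721 / 1 = -0.8195721

-0.81957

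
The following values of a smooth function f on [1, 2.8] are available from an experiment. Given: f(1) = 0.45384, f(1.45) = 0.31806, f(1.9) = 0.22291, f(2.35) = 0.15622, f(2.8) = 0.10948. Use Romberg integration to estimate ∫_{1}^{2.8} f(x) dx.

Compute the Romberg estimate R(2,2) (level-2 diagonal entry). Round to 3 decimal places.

R(0,0) (trapezoid, 1 panel, h=1.8000): 0.50699
R(1,0) (trapezoid, 2 panels, h=0.9000): 0.45411
R(2,0) (trapezoid, 4 panels, h=0.4500): 0.44048
R(1,1) = 0.45411 + (0.45411 − 0.50699)/3 = 0.43648
R(2,1) = 0.44048 + (0.44048 − 0.45411)/3 = 0.43594
R(2,2) = 0.43594 + (0.43594 − 0.43648)/15 = 0.43590

0.436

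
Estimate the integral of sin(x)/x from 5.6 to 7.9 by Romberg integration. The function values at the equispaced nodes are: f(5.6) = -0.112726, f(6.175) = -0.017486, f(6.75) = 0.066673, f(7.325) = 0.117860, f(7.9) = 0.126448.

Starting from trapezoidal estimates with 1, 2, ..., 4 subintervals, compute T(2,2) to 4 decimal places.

0.1050

T(0,0) (trapezoid, 1 panel, h=2.3000): 0.015780
T(1,0) (trapezoid, 2 panels, h=1.1500): 0.084564
T(2,0) (trapezoid, 4 panels, h=0.5750): 0.099997
T(1,1) = 0.084564 + (0.084564 − 0.015780)/3 = 0.107492
T(2,1) = 0.099997 + (0.099997 − 0.084564)/3 = 0.105141
T(2,2) = 0.105141 + (0.105141 − 0.107492)/15 = 0.104984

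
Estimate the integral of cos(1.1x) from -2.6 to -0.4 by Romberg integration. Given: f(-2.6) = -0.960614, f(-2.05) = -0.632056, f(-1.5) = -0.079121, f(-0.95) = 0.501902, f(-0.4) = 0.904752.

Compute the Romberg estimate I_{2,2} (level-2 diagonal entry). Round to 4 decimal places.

I_{0,0} (trapezoid, 1 panel, h=2.2000): -0.061448
I_{1,0} (trapezoid, 2 panels, h=1.1000): -0.117757
I_{2,0} (trapezoid, 4 panels, h=0.5500): -0.130463
I_{1,1} = -0.117757 + (-0.117757 − (-0.061448))/3 = -0.136527
I_{2,1} = -0.130463 + (-0.130463 − (-0.117757))/3 = -0.134698
I_{2,2} = -0.134698 + (-0.134698 − (-0.136527))/15 = -0.134576

-0.1346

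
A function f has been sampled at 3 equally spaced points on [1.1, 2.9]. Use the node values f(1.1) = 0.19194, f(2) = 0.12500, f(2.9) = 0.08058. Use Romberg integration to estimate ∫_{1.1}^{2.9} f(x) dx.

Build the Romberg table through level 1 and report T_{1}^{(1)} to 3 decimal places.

0.232

T_{0}^{(0)} (trapezoid, 1 panel, h=1.8000): 0.24527
T_{1}^{(0)} (trapezoid, 2 panels, h=0.9000): 0.23513
T_{1}^{(1)} = 0.23513 + (0.23513 − 0.24527)/3 = 0.23175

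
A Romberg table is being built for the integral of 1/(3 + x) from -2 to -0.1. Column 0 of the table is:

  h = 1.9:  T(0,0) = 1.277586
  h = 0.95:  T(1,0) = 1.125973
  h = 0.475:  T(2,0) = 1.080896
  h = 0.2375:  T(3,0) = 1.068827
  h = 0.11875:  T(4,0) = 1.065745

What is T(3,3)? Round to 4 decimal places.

Richardson extrapolation on the trapezoidal column (denominator 4−1=3):
T(1,1) = 1.125973 + (1.125973 − 1.277586)/3 = 1.075435
T(2,1) = (4·1.080896 − 1.125973) / 3 = 1.065870
T(3,1) = 1.068827 + (1.068827 − 1.080896)/3 = 1.064804
T(2,2) = 1.065870 + (1.065870 − 1.075435)/15 = 1.065232
T(3,2) = 1.064804 + (1.064804 − 1.065870)/15 = 1.064733
T(3,3) = (64·1.064733 − 1.065232) / 63 = 1.064725

1.0647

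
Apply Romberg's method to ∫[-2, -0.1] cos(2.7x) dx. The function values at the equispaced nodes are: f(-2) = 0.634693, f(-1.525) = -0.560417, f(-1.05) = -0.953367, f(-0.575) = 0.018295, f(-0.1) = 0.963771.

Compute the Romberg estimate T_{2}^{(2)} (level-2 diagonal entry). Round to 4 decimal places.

T_{0}^{(0)} (trapezoid, 1 panel, h=1.9000): 1.518541
T_{1}^{(0)} (trapezoid, 2 panels, h=0.9500): -0.146428
T_{2}^{(0)} (trapezoid, 4 panels, h=0.4750): -0.330722
T_{1}^{(1)} = -0.146428 + (-0.146428 − 1.518541)/3 = -0.701418
T_{2}^{(1)} = -0.330722 + (-0.330722 − (-0.146428))/3 = -0.392153
T_{2}^{(2)} = -0.392153 + (-0.392153 − (-0.701418))/15 = -0.371535

-0.3715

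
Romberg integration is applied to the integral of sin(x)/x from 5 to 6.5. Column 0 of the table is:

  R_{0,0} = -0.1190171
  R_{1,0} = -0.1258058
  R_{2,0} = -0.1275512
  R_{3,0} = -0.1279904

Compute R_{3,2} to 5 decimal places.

Richardson extrapolation on the trapezoidal column (denominator 4−1=3):
R_{2,1} = (4·(-0.1275512) − (-0.1258058)) / 3 = -0.1281330
R_{3,1} = -0.1279904 + (-0.1279904 − (-0.1275512))/3 = -0.1281368
R_{3,2} = -0.1281368 + (-0.1281368 − (-0.1281330))/15 = -0.1281371

-0.12814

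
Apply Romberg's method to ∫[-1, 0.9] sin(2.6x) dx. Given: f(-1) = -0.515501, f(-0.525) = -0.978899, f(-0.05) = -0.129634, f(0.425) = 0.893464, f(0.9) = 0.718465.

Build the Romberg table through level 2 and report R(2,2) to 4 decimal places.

R(0,0) (trapezoid, 1 panel, h=1.9000): 0.192816
R(1,0) (trapezoid, 2 panels, h=0.9500): -0.026744
R(2,0) (trapezoid, 4 panels, h=0.4750): -0.053954
R(1,1) = -0.026744 + (-0.026744 − 0.192816)/3 = -0.099931
R(2,1) = -0.053954 + (-0.053954 − (-0.026744))/3 = -0.063024
R(2,2) = -0.063024 + (-0.063024 − (-0.099931))/15 = -0.060564

-0.0606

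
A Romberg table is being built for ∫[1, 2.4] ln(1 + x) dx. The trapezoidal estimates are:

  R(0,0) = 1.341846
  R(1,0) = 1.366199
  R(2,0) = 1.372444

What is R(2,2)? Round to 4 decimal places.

1.3745

Richardson extrapolation on the trapezoidal column (denominator 4−1=3):
R(1,1) = (4·1.366199 − 1.341846) / 3 = 1.374317
R(2,1) = 1.372444 + (1.372444 − 1.366199)/3 = 1.374526
R(2,2) = (16·1.374526 − 1.374317) / 15 = 1.374540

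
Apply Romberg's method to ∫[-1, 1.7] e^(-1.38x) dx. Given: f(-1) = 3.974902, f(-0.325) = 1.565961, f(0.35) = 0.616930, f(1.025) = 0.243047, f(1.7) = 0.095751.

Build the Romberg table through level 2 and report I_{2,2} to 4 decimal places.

2.8136

I_{0,0} (trapezoid, 1 panel, h=2.7000): 5.495382
I_{1,0} (trapezoid, 2 panels, h=1.3500): 3.580546
I_{2,0} (trapezoid, 4 panels, h=0.6750): 3.011354
I_{1,1} = 3.580546 + (3.580546 − 5.495382)/3 = 2.942267
I_{2,1} = 3.011354 + (3.011354 − 3.580546)/3 = 2.821623
I_{2,2} = 2.821623 + (2.821623 − 2.942267)/15 = 2.813580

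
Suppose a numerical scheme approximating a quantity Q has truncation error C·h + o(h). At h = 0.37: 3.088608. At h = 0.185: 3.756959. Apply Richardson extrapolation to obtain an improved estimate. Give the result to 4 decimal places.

4.4253

Extrapolated value = (2·A(h/2) − A(h)) / (2 − 1)
= (2·3.756959 − 3.088608) / 1
= 4.425310 / 1 = 4.425310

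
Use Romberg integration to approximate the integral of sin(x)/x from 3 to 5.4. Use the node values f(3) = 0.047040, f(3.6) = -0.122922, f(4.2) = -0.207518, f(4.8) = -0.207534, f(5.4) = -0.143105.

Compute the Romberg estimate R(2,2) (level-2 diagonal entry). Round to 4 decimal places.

-0.3663

R(0,0) (trapezoid, 1 panel, h=2.4000): -0.115278
R(1,0) (trapezoid, 2 panels, h=1.2000): -0.306661
R(2,0) (trapezoid, 4 panels, h=0.6000): -0.351604
R(1,1) = -0.306661 + (-0.306661 − (-0.115278))/3 = -0.370455
R(2,1) = -0.351604 + (-0.351604 − (-0.306661))/3 = -0.366585
R(2,2) = -0.366585 + (-0.366585 − (-0.370455))/15 = -0.366327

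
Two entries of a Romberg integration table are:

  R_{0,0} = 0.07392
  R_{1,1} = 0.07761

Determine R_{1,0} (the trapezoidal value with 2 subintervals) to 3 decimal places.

From R_{1,1} = (4·R_{1,0} − R_{0,0})/3, solve for R_{1,0}:
4·R_{1,0} = 3·0.07761 + 0.07392 = 0.30675
R_{1,0} = 0.07669

0.077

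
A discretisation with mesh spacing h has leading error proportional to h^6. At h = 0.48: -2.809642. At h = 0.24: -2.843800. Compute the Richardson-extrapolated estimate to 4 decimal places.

Extrapolated value = (64·A(h/2) − A(h)) / (64 − 1)
= (64·(-2.843800) − (-2.809642)) / 63
= -179.193558 / 63 = -2.844342

-2.8443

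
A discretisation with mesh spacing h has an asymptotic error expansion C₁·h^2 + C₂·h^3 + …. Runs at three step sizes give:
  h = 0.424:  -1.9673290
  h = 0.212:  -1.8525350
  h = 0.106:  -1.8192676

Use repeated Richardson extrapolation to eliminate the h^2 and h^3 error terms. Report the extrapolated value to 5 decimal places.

-1.80731

First eliminate the h^2 term (factor 2^2 = 4):
  B₁ = (4·(-1.8525350) − (-1.9673290))/3 = -1.8142703
  B₂ = (4·(-1.8192676) − (-1.8525350))/3 = -1.8081785
Then eliminate the h^3 term (factor 2^3 = 8):
  (8·(-1.8081785) − (-1.8142703))/7 = -1.8073082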